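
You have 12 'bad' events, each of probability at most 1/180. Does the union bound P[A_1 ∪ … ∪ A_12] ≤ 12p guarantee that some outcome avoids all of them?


Union bound: P[∪_{i=1}^{12} A_i] ≤ Σ_i P[A_i] ≤ 12·p = 12·(1/180) = 1/15.
Numerically: 1/15 ≈ 0.0666667.
Is 1/15 < 1? YES.
Since P[∪ A_i] ≤ 1/15 < 1, the complement has P[∩ A_i^c] ≥ 1 − 1/15 = 14/15 > 0, so some outcome avoids every A_i.

12·p = 1/15 ≈ 0.0666667; existence CERTIFIED by the union bound.


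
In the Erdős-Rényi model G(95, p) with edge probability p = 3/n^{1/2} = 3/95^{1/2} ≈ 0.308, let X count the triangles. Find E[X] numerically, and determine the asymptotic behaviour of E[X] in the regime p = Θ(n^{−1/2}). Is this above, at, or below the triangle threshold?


Number of potential triangles: C(95, 3) = 138415.
Each occurs with probability p³ ≈ (0.308)³ ≈ 2.91594e-02.
By linearity: E[X] = C(95, 3)·p³ ≈ 138415 · 2.91594e-02 ≈ 4036.096.
Since α = 1/2 < 1, p = c/n^{1/2} ≫ 1/n is above the triangle threshold p ~ 1/n. Asymptotically E[X] ~ (c³/6)·n^{3(1−α)} = (3³/6)·n^{1.5} → ∞; triangles are abundant w.h.p.

E[X] ≈ 4036.096; in regime p = Θ(1/n^{1/2}) E[X] diverges (above the triangle threshold p ~ 1/n).


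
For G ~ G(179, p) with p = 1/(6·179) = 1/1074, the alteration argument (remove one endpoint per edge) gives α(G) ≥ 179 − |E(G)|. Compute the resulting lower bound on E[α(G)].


E[|E(G)|] = C(179, 2)·p = 15931 · (1/1074) = 89/6.
E[α(G)] ≥ n − E[|E(G)|] = 179 − 89/6 = 985/6.
Numerically: ≈ 164.166667.
(This is only a lower bound; the true E[α(G)] may be larger.)

E[α(G)] ≥ 985/6 ≈ 164.166667.


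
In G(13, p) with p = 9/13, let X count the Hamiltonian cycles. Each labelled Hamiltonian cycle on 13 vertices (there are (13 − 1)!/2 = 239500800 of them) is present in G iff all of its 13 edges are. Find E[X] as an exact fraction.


K_13 has (13 − 1)!/2 = 239500800 labelled Hamiltonian cycles.
For each such Hamiltonian cycle H, let X_H = 1 if all 13 edges of H are present in G. Then P[X_H = 1] = p^{13} = (9/13)^{13} = 2541865828329/302875106592253.
Summing the indicators: E[X] = Σ_H E[X_H] = 239500800 · p^{13} = 239500800 · 2541865828329/302875106592253 = 608778899377458163200/302875106592253.
Numerically: E[X] ≈ 2.01e+06.

E[X] = 239500800 · (9/13)^{13} = 608778899377458163200/302875106592253 ≈ 2.01e+06.


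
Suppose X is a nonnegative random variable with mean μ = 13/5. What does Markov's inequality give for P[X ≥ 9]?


μ = E[X] = 13/5, a = 9.
Markov: P[X ≥ 9] ≤ μ/a = (13/5)/9 = 13/45.
Numerically: ≈ 0.2889.
(Since a = 9 > μ = 2.6000, the bound 13/45 is < 1 and informative.)

P[X ≥ 9] ≤ 13/45 ≈ 0.2889.


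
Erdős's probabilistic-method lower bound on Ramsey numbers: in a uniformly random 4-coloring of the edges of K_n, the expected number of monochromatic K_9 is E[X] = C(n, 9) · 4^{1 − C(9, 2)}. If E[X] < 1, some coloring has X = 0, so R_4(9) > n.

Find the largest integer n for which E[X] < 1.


We need C(n, 9) · 4^{1 − 36} < 1, i.e. C(n, 9) < 4^{36 − 1} = 1180591620717411303424.
Check values of n near the boundary:
  n = 911: C(911, 9) = 1144686900492291197405; 1144686900492291197405 < 1180591620717411303424? YES
  n = 912: C(912, 9) = 1156095740032081475120; 1156095740032081475120 < 1180591620717411303424? YES
  n = 913: C(913, 9) = 1167605542753639808390; 1167605542753639808390 < 1180591620717411303424? YES
  n = 914: C(914, 9) = 1179217089587653905932; 1179217089587653905932 < 1180591620717411303424? YES
  n = 915: C(915, 9) = 1190931166636537885130; 1190931166636537885130 < 1180591620717411303424? NO
  n = 916: C(916, 9) = 1202748565202942340440; 1202748565202942340440 < 1180591620717411303424? NO
The largest n with C(n, 9) < 1180591620717411303424 is n = 914 (where E[X] = 294804272396913476483/295147905179352825856 ≈ 0.99884). Hence R_4(9) > 914, i.e. R_4(9) ≥ 915.

Largest n = 914; hence R_4(9) > 914.


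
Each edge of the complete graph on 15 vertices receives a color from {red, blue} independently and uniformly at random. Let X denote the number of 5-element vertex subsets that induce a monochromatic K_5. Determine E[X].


Let X = Σ_S X_S over the C(15, 5) = 3003 subsets S of size 5, where X_S = 1 if the K_5 on S is monochromatic.
For a fixed S, the K_5 on S has C(5, 2) = 10 edges. P[all 10 edges red] = (1/2)^10, and likewise for blue, so P[monochromatic] = 2·(1/2)^10 = 2^{1 − 10} = 1/512.
Summing: E[X] = C(15, 5) · 2^{1 − 10} = 3003 · 1/512 = 3003/512.
Numerically: E[X] ≈ 5.865.

E[X] = C(15,5)·2^(1−C(5,2)) = 3003/512 ≈ 5.865.


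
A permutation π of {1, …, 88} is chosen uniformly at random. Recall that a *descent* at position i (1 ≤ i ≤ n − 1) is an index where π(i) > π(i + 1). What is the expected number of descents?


Write X = Σ X_I over i = 1, …, 87, with X_I the indicator of one descent.
There are 87 indicators.
For each fixed i, the pair (π(i), π(i+1)) is a uniformly random ordered pair of distinct values from {1, …, 88}; by symmetry P[π(i) > π(i+1)] = 1/2.
By linearity: E[X] = 87 · (1/2) = (88 − 1) · (1/2) = 87/2 ≈ 43.500000.

E[X] = 87/2 = 43.500000.


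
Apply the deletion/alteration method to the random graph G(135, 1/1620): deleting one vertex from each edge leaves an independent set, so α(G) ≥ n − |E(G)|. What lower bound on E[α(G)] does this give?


E[|E(G)|] = C(135, 2)·p = 9045 · (1/1620) = 67/12.
E[α(G)] ≥ n − E[|E(G)|] = 135 − 67/12 = 1553/12.
Numerically: ≈ 129.416667.
(This is only a lower bound; the true E[α(G)] may be larger.)

E[α(G)] ≥ 1553/12 ≈ 129.416667.


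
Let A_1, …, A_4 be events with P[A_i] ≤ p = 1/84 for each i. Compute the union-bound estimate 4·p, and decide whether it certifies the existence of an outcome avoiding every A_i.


Union bound: P[∪_{i=1}^{4} A_i] ≤ Σ_i P[A_i] ≤ 4·p = 4·(1/84) = 1/21.
Numerically: 1/21 ≈ 0.0476190.
Is 1/21 < 1? YES.
Since P[∪ A_i] ≤ 1/21 < 1, the complement has P[∩ A_i^c] ≥ 1 − 1/21 = 20/21 > 0, so some outcome avoids every A_i.

4·p = 1/21 ≈ 0.0476190; existence CERTIFIED by the union bound.


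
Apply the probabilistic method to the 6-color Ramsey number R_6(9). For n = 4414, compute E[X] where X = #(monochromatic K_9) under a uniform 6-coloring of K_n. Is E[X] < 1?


E[X] = C(4414, 9) · 6^{1 − 36} = 1738535657024887384307025382 · 6^{−35} = 1738535657024887384307025382/1719070799748422591028658176.
As a reduced fraction: E[X] = 869267828512443692153512691/859535399874211295514329088 ≈ 1.0113229.
Is E[X] < 1? NO.
Since E[X] ≥ 1, the first-moment bound is inconclusive at n = 4414; it does NOT by itself certify R_6(9) > 4414.

E[X] = 869267828512443692153512691/859535399874211295514329088 ≈ 1.0113229; E[X] ≥ 1; first-moment method inconclusive here.


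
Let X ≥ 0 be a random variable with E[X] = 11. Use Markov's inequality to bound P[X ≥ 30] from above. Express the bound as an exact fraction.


μ = E[X] = 11, a = 30.
Markov: P[X ≥ 30] ≤ μ/a = (11)/30 = 11/30.
Numerically: ≈ 0.36667.
(Since a = 30 > μ = 11.00000, the bound 11/30 is < 1 and informative.)

P[X ≥ 30] ≤ 11/30 ≈ 0.36667.


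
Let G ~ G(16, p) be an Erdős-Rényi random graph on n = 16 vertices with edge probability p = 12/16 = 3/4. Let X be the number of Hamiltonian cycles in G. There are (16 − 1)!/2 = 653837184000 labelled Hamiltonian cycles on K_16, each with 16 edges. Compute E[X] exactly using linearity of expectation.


K_16 has (16 − 1)!/2 = 653837184000 labelled Hamiltonian cycles.
For each such Hamiltonian cycle H, let X_H = 1 if all 16 edges of H are present in G. Then P[X_H = 1] = p^{16} = (3/4)^{16} = 43046721/4294967296.
Summing the indicators: E[X] = Σ_H E[X_H] = 653837184000 · p^{16} = 653837184000 · 43046721/4294967296 = 27485885585032875/4194304.
Numerically: E[X] ≈ 6.5531e+09.

E[X] = 653837184000 · (3/4)^{16} = 27485885585032875/4194304 ≈ 6.5531e+09.


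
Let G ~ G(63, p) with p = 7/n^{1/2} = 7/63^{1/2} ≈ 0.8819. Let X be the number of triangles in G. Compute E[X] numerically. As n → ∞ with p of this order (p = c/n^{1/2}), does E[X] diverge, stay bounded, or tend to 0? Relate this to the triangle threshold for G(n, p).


Number of potential triangles: C(63, 3) = 39711.
Each occurs with probability p³ ≈ (0.8819)³ ≈ 6.859355e-01.
By linearity: E[X] = C(63, 3)·p³ ≈ 39711 · 6.859355e-01 ≈ 27239.1856.
Since α = 1/2 < 1, p = c/n^{1/2} ≫ 1/n is above the triangle threshold p ~ 1/n. Asymptotically E[X] ~ (c³/6)·n^{3(1−α)} = (7³/6)·n^{1.5} → ∞; triangles are abundant w.h.p.

E[X] ≈ 27239.1856; in regime p = Θ(1/n^{1/2}) E[X] diverges (above the triangle threshold p ~ 1/n).


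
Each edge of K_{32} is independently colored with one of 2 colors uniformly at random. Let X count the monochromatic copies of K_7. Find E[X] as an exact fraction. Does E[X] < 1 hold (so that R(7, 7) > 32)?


E[X] = C(32, 7) · 2^{1 − 21} = 3365856 · 2^{−20} = 3365856/1048576.
As a reduced fraction: E[X] = 105183/32768 ≈ 3.210.
Is E[X] < 1? NO.
Since E[X] ≥ 1, the first-moment bound is inconclusive at n = 32; it does NOT by itself certify R(7, 7) > 32.

E[X] = 105183/32768 ≈ 3.210; E[X] ≥ 1; first-moment method inconclusive here.


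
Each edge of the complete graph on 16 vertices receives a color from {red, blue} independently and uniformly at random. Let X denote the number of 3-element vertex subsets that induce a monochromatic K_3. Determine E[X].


Let X = Σ_S X_S over the C(16, 3) = 560 subsets S of size 3, where X_S = 1 if the K_3 on S is monochromatic.
For a fixed S, the K_3 on S has C(3, 2) = 3 edges. P[all 3 edges red] = (1/2)^3, and likewise for blue, so P[monochromatic] = 2·(1/2)^3 = 2^{1 − 3} = 1/4.
By linearity: E[X] = C(16, 3) · 2^{1 − 3} = 560 · 1/4 = 140.
Numerically: E[X] ≈ 140.000000.

E[X] = C(16,3)·2^(1−C(3,2)) = 140 ≈ 140.000000.


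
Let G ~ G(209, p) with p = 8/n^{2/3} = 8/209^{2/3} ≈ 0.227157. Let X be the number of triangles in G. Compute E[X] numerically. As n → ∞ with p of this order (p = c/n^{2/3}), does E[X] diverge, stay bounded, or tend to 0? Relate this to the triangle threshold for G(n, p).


Number of potential triangles: C(209, 3) = 1499784.
Each occurs with probability p³ ≈ (0.227157)³ ≈ 1.17213434e-02.
By linearity: E[X] = C(209, 3)·p³ ≈ 1499784 · 1.17213434e-02 ≈ 17579.483254.
Since α = 2/3 < 1, p = c/n^{2/3} ≫ 1/n is above the triangle threshold p ~ 1/n. Asymptotically E[X] ~ (c³/6)·n^{3(1−α)} = (8³/6)·n^{1} → ∞; triangles are abundant w.h.p.

E[X] ≈ 17579.483254; in regime p = Θ(1/n^{2/3}) E[X] diverges (above the triangle threshold p ~ 1/n).


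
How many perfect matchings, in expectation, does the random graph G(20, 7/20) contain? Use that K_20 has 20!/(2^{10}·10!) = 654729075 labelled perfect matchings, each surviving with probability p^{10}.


K_20 has 20!/(2^{10}·10!) = 654729075 labelled perfect matchings.
For each such perfect matching H, let X_H = 1 if all 10 edges of H are present in G. Then P[X_H = 1] = p^{10} = (7/20)^{10} = 282475249/10240000000000.
Summing the indicators: E[X] = Σ_H E[X_H] = 654729075 · p^{10} = 654729075 · 282475249/10240000000000 = 7397790339526587/409600000000.
Numerically: E[X] ≈ 18061.

E[X] = 654729075 · (7/20)^{10} = 7397790339526587/409600000000 ≈ 18061.


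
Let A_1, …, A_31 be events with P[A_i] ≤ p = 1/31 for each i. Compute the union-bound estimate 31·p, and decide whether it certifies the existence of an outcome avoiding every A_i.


Union bound: P[∪_{i=1}^{31} A_i] ≤ Σ_i P[A_i] ≤ 31·p = 31·(1/31) = 1.
Numerically: 1 ≈ 1.0000000.
Is 1 < 1? NO.
Since the bound 1 is ≥ 1, the union bound is uninformative here; it does NOT by itself certify existence.

31·p = 1 ≈ 1.0000000; existence NOT certified by the union bound.


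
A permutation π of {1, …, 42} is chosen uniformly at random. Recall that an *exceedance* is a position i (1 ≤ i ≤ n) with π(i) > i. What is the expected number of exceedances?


Write X = Σ_{i=1}^{42} X_i, where X_i = 1_{π(i) > i}.
For each fixed i, π(i) is uniform over {1, …, 42} (marginal of a uniform permutation), so P[π(i) > i] = (n − i)/n. Summing: Σ_{i=1}^{42} (n − i)/n = (0 + 1 + … + 41)/42 = 42(42 − 1)/(2·42) = (42 − 1)/2.
Hence E[X] = Σ_{i=1}^{42} (42 − i)/42 = 41/2 ≈ 20.5000.

E[X] = 41/2 = 20.5000.


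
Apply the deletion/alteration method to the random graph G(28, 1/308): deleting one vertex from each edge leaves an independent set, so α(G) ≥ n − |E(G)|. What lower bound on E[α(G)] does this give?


E[|E(G)|] = C(28, 2)·p = 378 · (1/308) = 27/22.
E[α(G)] ≥ n − E[|E(G)|] = 28 − 27/22 = 589/22.
Numerically: ≈ 26.773.
(This is only a lower bound; the true E[α(G)] may be larger.)

E[α(G)] ≥ 589/22 ≈ 26.773.


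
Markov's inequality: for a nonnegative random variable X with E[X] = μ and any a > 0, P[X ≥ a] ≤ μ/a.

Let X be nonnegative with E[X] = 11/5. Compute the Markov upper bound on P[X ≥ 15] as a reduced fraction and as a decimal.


μ = E[X] = 11/5, a = 15.
Markov: P[X ≥ 15] ≤ μ/a = (11/5)/15 = 11/75.
Numerically: ≈ 0.146667.
(Since a = 15 > μ = 2.200000, the bound 11/75 is < 1 and informative.)

P[X ≥ 15] ≤ 11/75 ≈ 0.146667.


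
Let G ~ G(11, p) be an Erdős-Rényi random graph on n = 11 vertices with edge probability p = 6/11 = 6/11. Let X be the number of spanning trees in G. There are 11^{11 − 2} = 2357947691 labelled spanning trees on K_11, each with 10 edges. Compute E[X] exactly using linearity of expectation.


K_11 has 11^{11 − 2} = 2357947691 labelled spanning trees.
For each such spanning tree H, let X_H = 1 if all 10 edges of H are present in G. Then P[X_H = 1] = p^{10} = (6/11)^{10} = 60466176/25937424601.
By linearity of expectation: E[X] = Σ_H E[X_H] = 2357947691 · p^{10} = 2357947691 · 60466176/25937424601 = 60466176/11.
Numerically: E[X] ≈ 5.49693e+06.

E[X] = 2357947691 · (6/11)^{10} = 60466176/11 ≈ 5.49693e+06.


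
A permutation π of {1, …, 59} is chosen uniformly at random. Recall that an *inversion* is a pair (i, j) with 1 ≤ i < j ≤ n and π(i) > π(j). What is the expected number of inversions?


Write X = Σ X_I over the C(59, 2) = 1711 pairs i < j, with X_I the indicator of one inversion.
There are 1711 indicators.
For each fixed pair i < j, the values π(i) and π(j) are two distinct elements of {1, …, 59} in uniformly random order; by symmetry P[π(i) > π(j)] = 1/2.
By linearity: E[X] = 1711 · (1/2) = C(59, 2) · (1/2) = 1711/2 = 1711/2 ≈ 855.500000.

E[X] = 1711/2 = 855.500000.


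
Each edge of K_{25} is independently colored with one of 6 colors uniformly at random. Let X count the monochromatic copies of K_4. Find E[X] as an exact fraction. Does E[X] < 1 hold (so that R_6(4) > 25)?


E[X] = C(25, 4) · 6^{1 − 6} = 12650 · 6^{−5} = 12650/7776.
As a reduced fraction: E[X] = 6325/3888 ≈ 1.6268004.
Is E[X] < 1? NO.
Since E[X] ≥ 1, the first-moment bound is inconclusive at n = 25; it does NOT by itself certify R_6(4) > 25.

E[X] = 6325/3888 ≈ 1.6268004; E[X] ≥ 1; first-moment method inconclusive here.


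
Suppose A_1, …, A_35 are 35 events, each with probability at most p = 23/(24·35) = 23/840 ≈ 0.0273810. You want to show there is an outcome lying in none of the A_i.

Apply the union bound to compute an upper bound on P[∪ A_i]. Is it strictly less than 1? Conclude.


Union bound: P[∪_{i=1}^{35} A_i] ≤ Σ_i P[A_i] ≤ 35·p = 35·(23/840) = 23/24.
Numerically: 23/24 ≈ 0.9583333.
Is 23/24 < 1? YES.
Since P[∪ A_i] ≤ 23/24 < 1, the complement has P[∩ A_i^c] ≥ 1 − 23/24 = 1/24 > 0, so some outcome avoids every A_i.

35·p = 23/24 ≈ 0.9583333; existence CERTIFIED by the union bound.


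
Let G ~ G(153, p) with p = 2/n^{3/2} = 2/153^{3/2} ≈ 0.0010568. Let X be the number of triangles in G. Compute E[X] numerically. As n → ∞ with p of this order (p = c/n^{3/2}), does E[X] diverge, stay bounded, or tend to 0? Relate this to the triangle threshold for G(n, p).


Number of potential triangles: C(153, 3) = 585276.
Each occurs with probability p³ ≈ (0.0010568)³ ≈ 1.1802623e-09.
By linearity: E[X] = C(153, 3)·p³ ≈ 585276 · 1.1802623e-09 ≈ 0.00069.
Since α = 3/2 > 1, p = c/n^{3/2} = o(1/n) is below the triangle threshold p ~ 1/n. Asymptotically E[X] ~ (c³/6)·n^{3(1−α)} = (2³/6)·n^{-1.5} → 0, so by Markov's inequality G has no triangles w.h.p.

E[X] ≈ 0.00069; in regime p = Θ(1/n^{3/2}) E[X] tends to 0 (below the triangle threshold p ~ 1/n).


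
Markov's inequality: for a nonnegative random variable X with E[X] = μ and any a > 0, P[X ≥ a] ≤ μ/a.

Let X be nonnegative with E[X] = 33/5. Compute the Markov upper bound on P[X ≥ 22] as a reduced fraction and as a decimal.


μ = E[X] = 33/5, a = 22.
Markov: P[X ≥ 22] ≤ μ/a = (33/5)/22 = 3/10.
Numerically: ≈ 0.3000.
(Since a = 22 > μ = 6.6000, the bound 3/10 is < 1 and informative.)

P[X ≥ 22] ≤ 3/10 ≈ 0.3000.


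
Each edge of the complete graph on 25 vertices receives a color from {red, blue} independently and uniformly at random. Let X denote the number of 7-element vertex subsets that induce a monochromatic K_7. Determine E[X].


Let X = Σ_S X_S over the C(25, 7) = 480700 subsets S of size 7, where X_S = 1 if the K_7 on S is monochromatic.
For a fixed S, the K_7 on S has C(7, 2) = 21 edges. P[all 21 edges red] = (1/2)^21, and likewise for blue, so P[monochromatic] = 2·(1/2)^21 = 2^{1 − 21} = 1/1048576.
By linearity: E[X] = C(25, 7) · 2^{1 − 21} = 480700 · 1/1048576 = 120175/262144.
Numerically: E[X] ≈ 0.458.

E[X] = C(25,7)·2^(1−C(7,2)) = 120175/262144 ≈ 0.458.


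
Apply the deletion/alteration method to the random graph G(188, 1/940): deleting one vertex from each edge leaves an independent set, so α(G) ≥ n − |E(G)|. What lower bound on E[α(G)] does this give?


E[|E(G)|] = C(188, 2)·p = 17578 · (1/940) = 187/10.
E[α(G)] ≥ n − E[|E(G)|] = 188 − 187/10 = 1693/10.
Numerically: ≈ 169.30000.
(This is only a lower bound; the true E[α(G)] may be larger.)

E[α(G)] ≥ 1693/10 ≈ 169.30000.


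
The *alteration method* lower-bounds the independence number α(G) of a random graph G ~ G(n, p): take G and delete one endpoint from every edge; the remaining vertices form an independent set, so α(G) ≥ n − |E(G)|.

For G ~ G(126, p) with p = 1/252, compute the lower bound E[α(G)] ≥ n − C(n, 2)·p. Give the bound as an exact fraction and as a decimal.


E[|E(G)|] = C(126, 2)·p = 7875 · (1/252) = 125/4.
E[α(G)] ≥ n − E[|E(G)|] = 126 − 125/4 = 379/4.
Numerically: ≈ 94.750.
(This is only a lower bound; the true E[α(G)] may be larger.)

E[α(G)] ≥ 379/4 ≈ 94.750.


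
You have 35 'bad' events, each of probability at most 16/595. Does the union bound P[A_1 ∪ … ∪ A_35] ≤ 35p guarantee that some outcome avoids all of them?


Union bound: P[∪_{i=1}^{35} A_i] ≤ Σ_i P[A_i] ≤ 35·p = 35·(16/595) = 16/17.
Numerically: 16/17 ≈ 0.94118.
Is 16/17 < 1? YES.
Since P[∪ A_i] ≤ 16/17 < 1, the complement has P[∩ A_i^c] ≥ 1 − 16/17 = 1/17 > 0, so some outcome avoids every A_i.

35·p = 16/17 ≈ 0.94118; existence CERTIFIED by the union bound.


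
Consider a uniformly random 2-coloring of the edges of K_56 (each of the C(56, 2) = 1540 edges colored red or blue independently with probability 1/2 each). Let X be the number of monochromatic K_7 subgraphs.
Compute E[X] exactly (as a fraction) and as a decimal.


Let X = Σ_S X_S over the C(56, 7) = 231917400 subsets S of size 7, where X_S = 1 if the K_7 on S is monochromatic.
For a fixed S, the K_7 on S has C(7, 2) = 21 edges. P[all 21 edges red] = (1/2)^21, and likewise for blue, so P[monochromatic] = 2·(1/2)^21 = 2^{1 − 21} = 1/1048576.
By linearity: E[X] = C(56, 7) · 2^{1 − 21} = 231917400 · 1/1048576 = 28989675/131072.
Numerically: E[X] ≈ 221.174.

E[X] = C(56,7)·2^(1−C(7,2)) = 28989675/131072 ≈ 221.174.


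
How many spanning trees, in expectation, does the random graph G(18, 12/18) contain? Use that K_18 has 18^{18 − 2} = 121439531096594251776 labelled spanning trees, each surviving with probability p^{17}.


K_18 has 18^{18 − 2} = 121439531096594251776 labelled spanning trees.
For each such spanning tree H, let X_H = 1 if all 17 edges of H are present in G. Then P[X_H = 1] = p^{17} = (2/3)^{17} = 131072/129140163.
Summing the indicators: E[X] = Σ_H E[X_H] = 121439531096594251776 · p^{17} = 121439531096594251776 · 131072/129140163 = 123256172596690944.
Numerically: E[X] ≈ 1.2326e+17.

E[X] = 121439531096594251776 · (2/3)^{17} = 123256172596690944 ≈ 1.2326e+17.


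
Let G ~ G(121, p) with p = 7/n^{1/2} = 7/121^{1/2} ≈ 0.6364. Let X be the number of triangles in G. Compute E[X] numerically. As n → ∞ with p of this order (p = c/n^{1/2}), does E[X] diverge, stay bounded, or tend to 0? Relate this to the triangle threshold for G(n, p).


Number of potential triangles: C(121, 3) = 287980.
Each occurs with probability p³ ≈ (0.6364)³ ≈ 2.577010e-01.
By linearity: E[X] = C(121, 3)·p³ ≈ 287980 · 2.577010e-01 ≈ 74212.7273.
Since α = 1/2 < 1, p = c/n^{1/2} ≫ 1/n is above the triangle threshold p ~ 1/n. Asymptotically E[X] ~ (c³/6)·n^{3(1−α)} = (7³/6)·n^{1.5} → ∞; triangles are abundant w.h.p.

E[X] ≈ 74212.7273; in regime p = Θ(1/n^{1/2}) E[X] diverges (above the triangle threshold p ~ 1/n).


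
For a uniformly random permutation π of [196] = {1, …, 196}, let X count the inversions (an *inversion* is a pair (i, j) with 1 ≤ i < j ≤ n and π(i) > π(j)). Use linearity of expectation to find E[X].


Write X = Σ X_I over the C(196, 2) = 19110 pairs i < j, with X_I the indicator of one inversion.
There are 19110 indicators.
For each fixed pair i < j, the values π(i) and π(j) are two distinct elements of {1, …, 196} in uniformly random order; by symmetry P[π(i) > π(j)] = 1/2.
By linearity: E[X] = 19110 · (1/2) = C(196, 2) · (1/2) = 19110/2 = 9555 ≈ 9555.000000.

E[X] = 9555 = 9555.000000.


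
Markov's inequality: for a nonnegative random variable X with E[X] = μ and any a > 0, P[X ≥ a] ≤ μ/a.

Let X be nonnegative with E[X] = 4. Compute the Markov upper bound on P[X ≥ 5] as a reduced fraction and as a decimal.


μ = E[X] = 4, a = 5.
Markov: P[X ≥ 5] ≤ μ/a = (4)/5 = 4/5.
Numerically: ≈ 0.800000.
(Since a = 5 > μ = 4.000000, the bound 4/5 is < 1 and informative.)

P[X ≥ 5] ≤ 4/5 ≈ 0.800000.


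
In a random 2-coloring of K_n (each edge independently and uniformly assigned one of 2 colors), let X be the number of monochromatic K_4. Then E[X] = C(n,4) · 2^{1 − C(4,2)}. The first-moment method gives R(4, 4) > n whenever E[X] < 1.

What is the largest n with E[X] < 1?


We need C(n, 4) · 2^{1 − 6} < 1, i.e. C(n, 4) < 2^{6 − 1} = 32.
Check values of n near the boundary:
  n = 4: C(4, 4) = 1; 1 < 32? YES
  n = 5: C(5, 4) = 5; 5 < 32? YES
  n = 6: C(6, 4) = 15; 15 < 32? YES
  n = 7: C(7, 4) = 35; 35 < 32? NO
The largest n with C(n, 4) < 32 is n = 6 (where E[X] = 15/32 ≈ 0.468750). Hence R(4, 4) > 6, i.e. R(4, 4) ≥ 7.

Largest n = 6; hence R(4, 4) > 6.


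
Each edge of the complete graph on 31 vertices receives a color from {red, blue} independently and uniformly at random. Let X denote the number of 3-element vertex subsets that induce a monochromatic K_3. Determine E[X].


Let X = Σ_S X_S over the C(31, 3) = 4495 subsets S of size 3, where X_S = 1 if the K_3 on S is monochromatic.
For a fixed S, the K_3 on S has C(3, 2) = 3 edges. P[all 3 edges red] = (1/2)^3, and likewise for blue, so P[monochromatic] = 2·(1/2)^3 = 2^{1 − 3} = 1/4.
Summing: E[X] = C(31, 3) · 2^{1 − 3} = 4495 · 1/4 = 4495/4.
Numerically: E[X] ≈ 1123.75000.

E[X] = C(31,3)·2^(1−C(3,2)) = 4495/4 ≈ 1123.75000.


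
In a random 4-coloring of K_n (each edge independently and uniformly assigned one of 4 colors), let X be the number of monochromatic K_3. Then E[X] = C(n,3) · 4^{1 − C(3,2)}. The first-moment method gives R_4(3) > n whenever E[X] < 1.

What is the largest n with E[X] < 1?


We need C(n, 3) · 4^{1 − 3} < 1, i.e. C(n, 3) < 4^{3 − 1} = 16.
Check values of n near the boundary:
  n = 3: C(3, 3) = 1; 1 < 16? YES
  n = 4: C(4, 3) = 4; 4 < 16? YES
  n = 5: C(5, 3) = 10; 10 < 16? YES
  n = 6: C(6, 3) = 20; 20 < 16? NO
The largest n with C(n, 3) < 16 is n = 5 (where E[X] = 5/8 ≈ 0.62500). Hence R_4(3) > 5, i.e. R_4(3) ≥ 6.

Largest n = 5; hence R_4(3) > 5.


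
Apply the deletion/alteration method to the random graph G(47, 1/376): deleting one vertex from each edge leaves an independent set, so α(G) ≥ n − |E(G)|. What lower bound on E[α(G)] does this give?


E[|E(G)|] = C(47, 2)·p = 1081 · (1/376) = 23/8.
E[α(G)] ≥ n − E[|E(G)|] = 47 − 23/8 = 353/8.
Numerically: ≈ 44.12500.
(This is only a lower bound; the true E[α(G)] may be larger.)

E[α(G)] ≥ 353/8 ≈ 44.12500.


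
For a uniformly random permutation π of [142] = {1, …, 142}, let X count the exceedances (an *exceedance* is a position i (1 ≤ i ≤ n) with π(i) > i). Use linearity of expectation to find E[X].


Write X = Σ_{i=1}^{142} X_i, where X_i = 1_{π(i) > i}.
For each fixed i, π(i) is uniform over {1, …, 142} (marginal of a uniform permutation), so P[π(i) > i] = (n − i)/n. Summing: Σ_{i=1}^{142} (n − i)/n = (0 + 1 + … + 141)/142 = 142(142 − 1)/(2·142) = (142 − 1)/2.
Hence E[X] = Σ_{i=1}^{142} (142 − i)/142 = 141/2 ≈ 70.5000.

E[X] = 141/2 = 70.5000.


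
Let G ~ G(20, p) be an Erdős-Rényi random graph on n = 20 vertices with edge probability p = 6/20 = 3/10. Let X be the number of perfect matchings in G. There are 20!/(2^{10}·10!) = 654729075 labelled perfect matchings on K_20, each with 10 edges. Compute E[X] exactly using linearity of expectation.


K_20 has 20!/(2^{10}·10!) = 654729075 labelled perfect matchings.
For each such perfect matching H, let X_H = 1 if all 10 edges of H are present in G. Then P[X_H = 1] = p^{10} = (3/10)^{10} = 59049/10000000000.
By linearity of expectation: E[X] = Σ_H E[X_H] = 654729075 · p^{10} = 654729075 · 59049/10000000000 = 1546443885987/400000000.
Numerically: E[X] ≈ 3866.11.

E[X] = 654729075 · (3/10)^{10} = 1546443885987/400000000 ≈ 3866.11.


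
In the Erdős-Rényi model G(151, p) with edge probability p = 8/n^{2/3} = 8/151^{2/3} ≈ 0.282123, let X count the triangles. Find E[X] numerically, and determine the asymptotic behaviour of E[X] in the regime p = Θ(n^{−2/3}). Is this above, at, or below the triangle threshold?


Number of potential triangles: C(151, 3) = 562475.
Each occurs with probability p³ ≈ (0.282123)³ ≈ 2.24551555e-02.
By linearity: E[X] = C(151, 3)·p³ ≈ 562475 · 2.24551555e-02 ≈ 12630.463576.
Since α = 2/3 < 1, p = c/n^{2/3} ≫ 1/n is above the triangle threshold p ~ 1/n. Asymptotically E[X] ~ (c³/6)·n^{3(1−α)} = (8³/6)·n^{1} → ∞; triangles are abundant w.h.p.

E[X] ≈ 12630.463576; in regime p = Θ(1/n^{2/3}) E[X] diverges (above the triangle threshold p ~ 1/n).


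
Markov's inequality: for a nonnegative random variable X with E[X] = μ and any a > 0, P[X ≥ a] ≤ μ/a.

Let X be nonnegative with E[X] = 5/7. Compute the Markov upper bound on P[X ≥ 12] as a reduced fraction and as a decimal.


μ = E[X] = 5/7, a = 12.
Markov: P[X ≥ 12] ≤ μ/a = (5/7)/12 = 5/84.
Numerically: ≈ 0.0595.
(Since a = 12 > μ = 0.7143, the bound 5/84 is < 1 and informative.)

P[X ≥ 12] ≤ 5/84 ≈ 0.0595.


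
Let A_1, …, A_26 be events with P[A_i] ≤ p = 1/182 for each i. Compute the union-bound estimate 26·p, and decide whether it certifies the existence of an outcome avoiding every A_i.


Union bound: P[∪_{i=1}^{26} A_i] ≤ Σ_i P[A_i] ≤ 26·p = 26·(1/182) = 1/7.
Numerically: 1/7 ≈ 0.142857.
Is 1/7 < 1? YES.
Since P[∪ A_i] ≤ 1/7 < 1, the complement has P[∩ A_i^c] ≥ 1 − 1/7 = 6/7 > 0, so some outcome avoids every A_i.

26·p = 1/7 ≈ 0.142857; existence CERTIFIED by the union bound.


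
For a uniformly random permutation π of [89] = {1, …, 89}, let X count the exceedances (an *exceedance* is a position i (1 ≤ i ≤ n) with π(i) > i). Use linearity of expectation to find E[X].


Write X = Σ_{i=1}^{89} X_i, where X_i = 1_{π(i) > i}.
For each fixed i, π(i) is uniform over {1, …, 89} (marginal of a uniform permutation), so P[π(i) > i] = (n − i)/n. Summing: Σ_{i=1}^{89} (n − i)/n = (0 + 1 + … + 88)/89 = 89(89 − 1)/(2·89) = (89 − 1)/2.
Hence E[X] = Σ_{i=1}^{89} (89 − i)/89 = 44 ≈ 44.000.

E[X] = 44 = 44.000.


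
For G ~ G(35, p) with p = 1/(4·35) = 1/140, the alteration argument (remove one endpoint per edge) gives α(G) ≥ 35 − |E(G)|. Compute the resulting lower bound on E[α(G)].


E[|E(G)|] = C(35, 2)·p = 595 · (1/140) = 17/4.
E[α(G)] ≥ n − E[|E(G)|] = 35 − 17/4 = 123/4.
Numerically: ≈ 30.750000.
(This is only a lower bound; the true E[α(G)] may be larger.)

E[α(G)] ≥ 123/4 ≈ 30.750000.


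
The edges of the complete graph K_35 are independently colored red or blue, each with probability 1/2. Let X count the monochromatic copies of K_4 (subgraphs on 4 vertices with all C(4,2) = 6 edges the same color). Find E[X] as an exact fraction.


Let X = Σ_S X_S over the C(35, 4) = 52360 subsets S of size 4, where X_S = 1 if the K_4 on S is monochromatic.
For a fixed S, the K_4 on S has C(4, 2) = 6 edges. P[all 6 edges red] = (1/2)^6, and likewise for blue, so P[monochromatic] = 2·(1/2)^6 = 2^{1 − 6} = 1/32.
Summing: E[X] = C(35, 4) · 2^{1 − 6} = 52360 · 1/32 = 6545/4.
Numerically: E[X] ≈ 1636.250.

E[X] = C(35,4)·2^(1−C(4,2)) = 6545/4 ≈ 1636.250.


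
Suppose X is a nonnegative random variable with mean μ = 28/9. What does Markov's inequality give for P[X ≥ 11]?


μ = E[X] = 28/9, a = 11.
Markov: P[X ≥ 11] ≤ μ/a = (28/9)/11 = 28/99.
Numerically: ≈ 0.283.
(Since a = 11 > μ = 3.111, the bound 28/99 is < 1 and informative.)

P[X ≥ 11] ≤ 28/99 ≈ 0.283.


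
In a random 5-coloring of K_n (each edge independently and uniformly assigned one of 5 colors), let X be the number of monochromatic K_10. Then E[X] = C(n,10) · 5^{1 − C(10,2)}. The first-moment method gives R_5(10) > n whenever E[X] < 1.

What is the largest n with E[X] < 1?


We need C(n, 10) · 5^{1 − 45} < 1, i.e. C(n, 10) < 5^{45 − 1} = 5684341886080801486968994140625.
Check values of n near the boundary:
  n = 5391: C(5391, 10) = 5666344714787188828795213697883; 5666344714787188828795213697883 < 5684341886080801486968994140625? YES
  n = 5392: C(5392, 10) = 5676873040158402483252283957448; 5676873040158402483252283957448 < 5684341886080801486968994140625? YES
  n = 5393: C(5393, 10) = 5687418968154238267170642278008; 5687418968154238267170642278008 < 5684341886080801486968994140625? NO
  n = 5394: C(5394, 10) = 5697982524930156243149785372878; 5697982524930156243149785372878 < 5684341886080801486968994140625? NO
  n = 5395: C(5395, 10) = 5708563736675616143322765475706; 5708563736675616143322765475706 < 5684341886080801486968994140625? NO
The largest n with C(n, 10) < 5684341886080801486968994140625 is n = 5392 (where E[X] = 5676873040158402483252283957448/5684341886080801486968994140625 ≈ 0.99869). Hence R_5(10) > 5392, i.e. R_5(10) ≥ 5393.

Largest n = 5392; hence R_5(10) > 5392.


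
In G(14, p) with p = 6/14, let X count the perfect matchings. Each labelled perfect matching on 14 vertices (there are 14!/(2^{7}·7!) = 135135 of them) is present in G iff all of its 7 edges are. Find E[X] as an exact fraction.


K_14 has 14!/(2^{7}·7!) = 135135 labelled perfect matchings.
For each such perfect matching H, let X_H = 1 if all 7 edges of H are present in G. Then P[X_H = 1] = p^{7} = (3/7)^{7} = 2187/823543.
By linearity: E[X] = Σ_H E[X_H] = 135135 · p^{7} = 135135 · 2187/823543 = 42220035/117649.
Numerically: E[X] ≈ 358.86.

E[X] = 135135 · (3/7)^{7} = 42220035/117649 ≈ 358.86.


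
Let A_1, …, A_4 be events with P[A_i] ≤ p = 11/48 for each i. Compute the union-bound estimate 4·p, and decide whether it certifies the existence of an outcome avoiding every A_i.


Union bound: P[∪_{i=1}^{4} A_i] ≤ Σ_i P[A_i] ≤ 4·p = 4·(11/48) = 11/12.
Numerically: 11/12 ≈ 0.9166667.
Is 11/12 < 1? YES.
Since P[∪ A_i] ≤ 11/12 < 1, the complement has P[∩ A_i^c] ≥ 1 − 11/12 = 1/12 > 0, so some outcome avoids every A_i.

4·p = 11/12 ≈ 0.9166667; existence CERTIFIED by the union bound.


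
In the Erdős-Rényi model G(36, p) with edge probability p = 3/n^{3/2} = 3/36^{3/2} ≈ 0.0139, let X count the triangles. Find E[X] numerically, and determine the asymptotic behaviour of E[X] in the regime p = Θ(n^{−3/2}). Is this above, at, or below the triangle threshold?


Number of potential triangles: C(36, 3) = 7140.
Each occurs with probability p³ ≈ (0.0139)³ ≈ 2.67918e-06.
By linearity: E[X] = C(36, 3)·p³ ≈ 7140 · 2.67918e-06 ≈ 0.019.
Since α = 3/2 > 1, p = c/n^{3/2} = o(1/n) is below the triangle threshold p ~ 1/n. Asymptotically E[X] ~ (c³/6)·n^{3(1−α)} = (3³/6)·n^{-1.5} → 0, so by Markov's inequality G has no triangles w.h.p.

E[X] ≈ 0.019; in regime p = Θ(1/n^{3/2}) E[X] tends to 0 (below the triangle threshold p ~ 1/n).


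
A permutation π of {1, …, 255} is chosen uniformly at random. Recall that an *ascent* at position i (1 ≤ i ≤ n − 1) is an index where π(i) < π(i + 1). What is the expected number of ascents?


Write X = Σ X_I over i = 1, …, 254, with X_I the indicator of one ascent.
There are 254 indicators.
For each fixed i, the pair (π(i), π(i+1)) is a uniformly random ordered pair of distinct values from {1, …, 255}; by symmetry P[π(i) < π(i+1)] = 1/2.
By linearity: E[X] = 254 · (1/2) = (255 − 1) · (1/2) = 127 ≈ 127.000.

E[X] = 127 = 127.000.


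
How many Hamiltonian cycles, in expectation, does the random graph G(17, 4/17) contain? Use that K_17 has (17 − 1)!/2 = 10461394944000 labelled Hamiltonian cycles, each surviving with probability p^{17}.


K_17 has (17 − 1)!/2 = 10461394944000 labelled Hamiltonian cycles.
For each such Hamiltonian cycle H, let X_H = 1 if all 17 edges of H are present in G. Then P[X_H = 1] = p^{17} = (4/17)^{17} = 17179869184/827240261886336764177.
Summing the indicators: E[X] = Σ_H E[X_H] = 10461394944000 · p^{17} = 10461394944000 · 17179869184/827240261886336764177 = 179725396620079005696000/827240261886336764177.
Numerically: E[X] ≈ 217.3.

E[X] = 10461394944000 · (4/17)^{17} = 179725396620079005696000/827240261886336764177 ≈ 217.3.


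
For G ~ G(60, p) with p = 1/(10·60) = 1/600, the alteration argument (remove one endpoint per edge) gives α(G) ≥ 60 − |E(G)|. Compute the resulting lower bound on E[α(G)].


E[|E(G)|] = C(60, 2)·p = 1770 · (1/600) = 59/20.
E[α(G)] ≥ n − E[|E(G)|] = 60 − 59/20 = 1141/20.
Numerically: ≈ 57.05000.
(This is only a lower bound; the true E[α(G)] may be larger.)

E[α(G)] ≥ 1141/20 ≈ 57.05000.


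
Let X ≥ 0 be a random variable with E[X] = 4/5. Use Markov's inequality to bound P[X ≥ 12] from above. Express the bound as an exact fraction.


μ = E[X] = 4/5, a = 12.
Markov: P[X ≥ 12] ≤ μ/a = (4/5)/12 = 1/15.
Numerically: ≈ 0.066667.
(Since a = 12 > μ = 0.800000, the bound 1/15 is < 1 and informative.)

P[X ≥ 12] ≤ 1/15 ≈ 0.066667.


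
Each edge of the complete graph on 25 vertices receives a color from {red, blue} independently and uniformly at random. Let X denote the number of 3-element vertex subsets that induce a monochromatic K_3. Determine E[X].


Let X = Σ_S X_S over the C(25, 3) = 2300 subsets S of size 3, where X_S = 1 if the K_3 on S is monochromatic.
For a fixed S, the K_3 on S has C(3, 2) = 3 edges. P[all 3 edges red] = (1/2)^3, and likewise for blue, so P[monochromatic] = 2·(1/2)^3 = 2^{1 − 3} = 1/4.
Summing: E[X] = C(25, 3) · 2^{1 − 3} = 2300 · 1/4 = 575.
Numerically: E[X] ≈ 575.000000.

E[X] = C(25,3)·2^(1−C(3,2)) = 575 ≈ 575.000000.


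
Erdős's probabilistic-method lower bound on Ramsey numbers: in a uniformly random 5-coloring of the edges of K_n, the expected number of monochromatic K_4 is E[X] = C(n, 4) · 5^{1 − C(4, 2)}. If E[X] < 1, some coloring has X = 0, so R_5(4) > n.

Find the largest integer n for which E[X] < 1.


We need C(n, 4) · 5^{1 − 6} < 1, i.e. C(n, 4) < 5^{6 − 1} = 3125.
Check values of n near the boundary:
  n = 12: C(12, 4) = 495; 495 < 3125? YES
  n = 13: C(13, 4) = 715; 715 < 3125? YES
  n = 14: C(14, 4) = 1001; 1001 < 3125? YES
  n = 15: C(15, 4) = 1365; 1365 < 3125? YES
  n = 16: C(16, 4) = 1820; 1820 < 3125? YES
  n = 17: C(17, 4) = 2380; 2380 < 3125? YES
  n = 18: C(18, 4) = 3060; 3060 < 3125? YES
  n = 19: C(19, 4) = 3876; 3876 < 3125? NO
  n = 20: C(20, 4) = 4845; 4845 < 3125? NO
The largest n with C(n, 4) < 3125 is n = 18 (where E[X] = 612/625 ≈ 0.979). Hence R_5(4) > 18, i.e. R_5(4) ≥ 19.

Largest n = 18; hence R_5(4) > 18.


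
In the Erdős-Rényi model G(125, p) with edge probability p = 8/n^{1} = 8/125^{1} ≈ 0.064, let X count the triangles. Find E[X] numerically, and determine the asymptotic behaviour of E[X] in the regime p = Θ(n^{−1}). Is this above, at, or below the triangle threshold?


Number of potential triangles: C(125, 3) = 317750.
Each occurs with probability p³ ≈ (0.064)³ ≈ 2.621440e-04.
By linearity: E[X] = C(125, 3)·p³ ≈ 317750 · 2.621440e-04 ≈ 83.2963.
Here α = 1, so p = 8/n is exactly at the triangle threshold p ~ 1/n. Asymptotically E[X] → c³/6 = 8³/6 = 256/3 ≈ 85.3333, a bounded constant. In this regime the triangle count is asymptotically Poisson(c³/6).

E[X] ≈ 83.2963; in regime p = Θ(1/n^{1}) E[X] stays bounded (at the triangle threshold p ~ 1/n).


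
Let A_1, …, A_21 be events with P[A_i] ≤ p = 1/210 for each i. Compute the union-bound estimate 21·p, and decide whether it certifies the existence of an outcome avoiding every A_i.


Union bound: P[∪_{i=1}^{21} A_i] ≤ Σ_i P[A_i] ≤ 21·p = 21·(1/210) = 1/10.
Numerically: 1/10 ≈ 0.1000.
Is 1/10 < 1? YES.
Since P[∪ A_i] ≤ 1/10 < 1, the complement has P[∩ A_i^c] ≥ 1 − 1/10 = 9/10 > 0, so some outcome avoids every A_i.

21·p = 1/10 ≈ 0.1000; existence CERTIFIED by the union bound.


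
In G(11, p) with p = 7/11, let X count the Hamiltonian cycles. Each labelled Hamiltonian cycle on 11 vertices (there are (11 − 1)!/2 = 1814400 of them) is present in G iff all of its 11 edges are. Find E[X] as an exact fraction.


K_11 has (11 − 1)!/2 = 1814400 labelled Hamiltonian cycles.
For each such Hamiltonian cycle H, let X_H = 1 if all 11 edges of H are present in G. Then P[X_H = 1] = p^{11} = (7/11)^{11} = 1977326743/285311670611.
By linearity of expectation: E[X] = Σ_H E[X_H] = 1814400 · p^{11} = 1814400 · 1977326743/285311670611 = 3587661642499200/285311670611.
Numerically: E[X] ≈ 12574.5.

E[X] = 1814400 · (7/11)^{11} = 3587661642499200/285311670611 ≈ 12574.5.


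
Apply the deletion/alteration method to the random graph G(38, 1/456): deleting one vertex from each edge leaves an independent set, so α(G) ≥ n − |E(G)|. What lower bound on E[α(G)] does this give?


E[|E(G)|] = C(38, 2)·p = 703 · (1/456) = 37/24.
E[α(G)] ≥ n − E[|E(G)|] = 38 − 37/24 = 875/24.
Numerically: ≈ 36.45833.
(This is only a lower bound; the true E[α(G)] may be larger.)

E[α(G)] ≥ 875/24 ≈ 36.45833.


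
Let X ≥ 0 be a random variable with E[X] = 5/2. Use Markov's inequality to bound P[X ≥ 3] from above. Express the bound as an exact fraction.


μ = E[X] = 5/2, a = 3.
Markov: P[X ≥ 3] ≤ μ/a = (5/2)/3 = 5/6.
Numerically: ≈ 0.833.
(Since a = 3 > μ = 2.500, the bound 5/6 is < 1 and informative.)

P[X ≥ 3] ≤ 5/6 ≈ 0.833.


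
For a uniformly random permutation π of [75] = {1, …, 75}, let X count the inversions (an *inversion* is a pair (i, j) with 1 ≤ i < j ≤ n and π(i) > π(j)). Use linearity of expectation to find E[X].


Write X = Σ X_I over the C(75, 2) = 2775 pairs i < j, with X_I the indicator of one inversion.
There are 2775 indicators.
For each fixed pair i < j, the values π(i) and π(j) are two distinct elements of {1, …, 75} in uniformly random order; by symmetry P[π(i) > π(j)] = 1/2.
By linearity: E[X] = 2775 · (1/2) = C(75, 2) · (1/2) = 2775/2 = 2775/2 ≈ 1387.500000.

E[X] = 2775/2 = 1387.500000.
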